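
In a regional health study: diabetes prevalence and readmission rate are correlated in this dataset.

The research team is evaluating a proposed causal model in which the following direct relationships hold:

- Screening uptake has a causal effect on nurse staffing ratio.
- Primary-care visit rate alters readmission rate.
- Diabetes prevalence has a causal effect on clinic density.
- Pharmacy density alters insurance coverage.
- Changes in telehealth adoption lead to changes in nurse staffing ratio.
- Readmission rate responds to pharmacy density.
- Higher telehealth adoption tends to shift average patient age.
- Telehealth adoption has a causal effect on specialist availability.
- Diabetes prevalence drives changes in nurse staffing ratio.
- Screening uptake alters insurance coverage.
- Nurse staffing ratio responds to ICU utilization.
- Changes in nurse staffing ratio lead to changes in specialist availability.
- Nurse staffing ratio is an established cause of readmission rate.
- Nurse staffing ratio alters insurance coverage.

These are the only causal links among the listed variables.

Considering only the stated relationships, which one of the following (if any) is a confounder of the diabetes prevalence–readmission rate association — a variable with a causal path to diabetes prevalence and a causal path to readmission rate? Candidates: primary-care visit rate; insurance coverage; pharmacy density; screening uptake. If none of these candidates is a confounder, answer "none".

None of the listed candidates has causal paths to both diabetes prevalence and readmission rate in the stated relationships, so none is a common cause.

none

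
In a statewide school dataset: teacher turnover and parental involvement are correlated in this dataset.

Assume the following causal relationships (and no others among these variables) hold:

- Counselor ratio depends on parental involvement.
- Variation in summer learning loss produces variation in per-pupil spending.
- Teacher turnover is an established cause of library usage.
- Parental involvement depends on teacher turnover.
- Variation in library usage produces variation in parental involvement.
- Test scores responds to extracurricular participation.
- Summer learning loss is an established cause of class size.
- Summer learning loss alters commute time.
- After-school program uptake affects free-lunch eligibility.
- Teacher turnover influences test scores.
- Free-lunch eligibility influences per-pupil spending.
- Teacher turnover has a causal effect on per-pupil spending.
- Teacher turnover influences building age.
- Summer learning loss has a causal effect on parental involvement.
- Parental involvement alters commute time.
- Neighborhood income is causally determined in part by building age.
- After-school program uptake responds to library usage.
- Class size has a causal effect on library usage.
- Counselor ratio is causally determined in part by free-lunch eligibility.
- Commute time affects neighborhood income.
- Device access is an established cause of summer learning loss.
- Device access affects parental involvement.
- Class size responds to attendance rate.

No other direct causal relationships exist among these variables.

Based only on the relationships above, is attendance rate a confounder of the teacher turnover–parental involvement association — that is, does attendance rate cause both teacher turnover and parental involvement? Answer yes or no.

Attendance rate has no stated causal path to teacher turnover. A confounder must cause both variables, so attendance rate does not qualify.

no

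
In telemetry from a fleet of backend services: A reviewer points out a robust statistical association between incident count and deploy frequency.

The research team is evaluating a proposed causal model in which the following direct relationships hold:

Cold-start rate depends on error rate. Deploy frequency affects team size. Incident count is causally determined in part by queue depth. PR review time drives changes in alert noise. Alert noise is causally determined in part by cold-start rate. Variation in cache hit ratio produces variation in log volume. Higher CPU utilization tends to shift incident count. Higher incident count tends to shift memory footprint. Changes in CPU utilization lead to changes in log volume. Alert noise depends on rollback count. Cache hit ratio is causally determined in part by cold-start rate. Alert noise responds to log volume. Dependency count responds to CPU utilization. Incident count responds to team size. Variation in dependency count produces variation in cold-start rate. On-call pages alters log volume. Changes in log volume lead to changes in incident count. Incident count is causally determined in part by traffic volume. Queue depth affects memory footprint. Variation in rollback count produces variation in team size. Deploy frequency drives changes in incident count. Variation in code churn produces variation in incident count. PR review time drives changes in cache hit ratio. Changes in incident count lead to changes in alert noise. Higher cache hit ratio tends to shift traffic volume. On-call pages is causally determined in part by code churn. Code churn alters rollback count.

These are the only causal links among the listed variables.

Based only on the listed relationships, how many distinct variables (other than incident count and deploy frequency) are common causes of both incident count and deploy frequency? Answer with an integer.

No listed variable has a causal path to both incident count and deploy frequency, so there are no common causes.

0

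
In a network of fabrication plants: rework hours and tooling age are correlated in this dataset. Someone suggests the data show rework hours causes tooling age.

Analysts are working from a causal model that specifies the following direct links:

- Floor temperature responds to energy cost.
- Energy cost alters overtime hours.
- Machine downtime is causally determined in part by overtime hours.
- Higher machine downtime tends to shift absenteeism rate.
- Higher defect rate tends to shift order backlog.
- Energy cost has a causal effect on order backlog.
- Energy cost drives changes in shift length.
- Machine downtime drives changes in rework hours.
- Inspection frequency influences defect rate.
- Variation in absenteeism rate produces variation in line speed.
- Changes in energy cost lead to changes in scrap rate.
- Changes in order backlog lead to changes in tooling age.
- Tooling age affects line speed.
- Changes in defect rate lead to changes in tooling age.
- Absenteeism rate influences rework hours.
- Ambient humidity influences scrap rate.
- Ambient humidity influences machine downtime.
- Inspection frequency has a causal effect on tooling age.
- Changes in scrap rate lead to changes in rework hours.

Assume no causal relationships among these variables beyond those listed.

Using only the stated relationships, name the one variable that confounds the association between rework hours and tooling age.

Energy cost has a causal path to rework hours (energy cost → scrap rate → rework hours) and a separate causal path to tooling age (energy cost → order backlog → tooling age), so it is a common cause of both.
No stated relationship gives rework hours a causal route to tooling age, so the correlation is explained by the shared upstream cause rather than a direct effect.

energy cost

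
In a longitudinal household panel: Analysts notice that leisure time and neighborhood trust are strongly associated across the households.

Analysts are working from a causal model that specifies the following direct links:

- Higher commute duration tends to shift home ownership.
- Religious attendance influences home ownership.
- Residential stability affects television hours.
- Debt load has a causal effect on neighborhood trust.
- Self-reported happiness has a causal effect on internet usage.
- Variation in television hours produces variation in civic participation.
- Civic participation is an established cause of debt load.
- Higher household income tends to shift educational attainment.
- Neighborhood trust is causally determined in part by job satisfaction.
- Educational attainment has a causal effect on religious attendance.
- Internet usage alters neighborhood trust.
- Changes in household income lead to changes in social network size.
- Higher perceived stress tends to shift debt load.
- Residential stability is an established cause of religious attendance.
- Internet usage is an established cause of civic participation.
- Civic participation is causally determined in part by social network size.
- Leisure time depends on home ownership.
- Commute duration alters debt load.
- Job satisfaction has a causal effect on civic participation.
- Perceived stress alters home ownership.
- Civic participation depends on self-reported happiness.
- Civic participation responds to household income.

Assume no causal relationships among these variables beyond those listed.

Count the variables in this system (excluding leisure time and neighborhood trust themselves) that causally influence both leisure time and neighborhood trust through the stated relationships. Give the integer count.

The common causes are: commute duration (to leisure time via commute duration → home ownership → leisure time; to neighborhood trust via commute duration → debt load → neighborhood trust); household income (to leisure time via household income → educational attainment → religious attendance → home ownership → leisure time; to neighborhood trust via household income → civic participation → debt load → neighborhood trust); perceived stress (to leisure time via perceived stress → home ownership → leisure time; to neighborhood trust via perceived stress → debt load → neighborhood trust); residential stability (to leisure time via residential stability → religious attendance → home ownership → leisure time; to neighborhood trust via residential stability → television hours → civic participation → debt load → neighborhood trust).
Every other variable lacks a causal path to at least one of leisure time and neighborhood trust.

4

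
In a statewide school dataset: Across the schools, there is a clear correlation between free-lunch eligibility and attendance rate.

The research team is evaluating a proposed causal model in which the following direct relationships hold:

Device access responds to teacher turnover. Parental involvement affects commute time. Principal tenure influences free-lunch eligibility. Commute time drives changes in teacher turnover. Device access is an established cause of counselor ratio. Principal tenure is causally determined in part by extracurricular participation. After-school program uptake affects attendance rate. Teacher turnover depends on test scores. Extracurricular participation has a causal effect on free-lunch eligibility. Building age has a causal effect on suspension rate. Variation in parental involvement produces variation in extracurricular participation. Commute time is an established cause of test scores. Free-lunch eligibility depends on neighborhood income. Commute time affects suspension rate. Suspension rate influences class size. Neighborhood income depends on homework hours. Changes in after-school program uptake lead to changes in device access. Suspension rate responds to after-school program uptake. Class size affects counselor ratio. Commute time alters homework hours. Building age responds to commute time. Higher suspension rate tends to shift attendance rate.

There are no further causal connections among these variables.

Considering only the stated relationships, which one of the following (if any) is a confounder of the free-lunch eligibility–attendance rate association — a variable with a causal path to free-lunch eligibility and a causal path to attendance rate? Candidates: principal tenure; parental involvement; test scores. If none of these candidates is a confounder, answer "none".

Parental involvement causes free-lunch eligibility (parental involvement → extracurricular participation → free-lunch eligibility) and also causes attendance rate (parental involvement → commute time → suspension rate → attendance rate); it is a common cause of both.
Each of the other candidates lacks a causal path to at least one of free-lunch eligibility and attendance rate, so they do not confound the relationship.

parental involvement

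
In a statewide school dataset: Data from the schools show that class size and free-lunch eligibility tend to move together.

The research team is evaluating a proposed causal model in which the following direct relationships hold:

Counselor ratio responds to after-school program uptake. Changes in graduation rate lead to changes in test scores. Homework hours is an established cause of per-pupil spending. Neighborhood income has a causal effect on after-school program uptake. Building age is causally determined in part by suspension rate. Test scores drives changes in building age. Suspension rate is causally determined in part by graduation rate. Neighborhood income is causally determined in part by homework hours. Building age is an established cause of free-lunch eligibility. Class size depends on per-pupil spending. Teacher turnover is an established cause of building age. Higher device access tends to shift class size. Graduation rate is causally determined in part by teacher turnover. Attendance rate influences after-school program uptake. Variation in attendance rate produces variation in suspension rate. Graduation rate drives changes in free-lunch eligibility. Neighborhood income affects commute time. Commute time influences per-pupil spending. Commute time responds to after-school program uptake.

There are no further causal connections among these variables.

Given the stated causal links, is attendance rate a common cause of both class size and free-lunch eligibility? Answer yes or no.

yes

Attendance rate has a causal path to class size (attendance rate → after-school program uptake → commute time → per-pupil spending → class size) and to free-lunch eligibility (attendance rate → suspension rate → building age → free-lunch eligibility), so it is a common cause of both — a confounder.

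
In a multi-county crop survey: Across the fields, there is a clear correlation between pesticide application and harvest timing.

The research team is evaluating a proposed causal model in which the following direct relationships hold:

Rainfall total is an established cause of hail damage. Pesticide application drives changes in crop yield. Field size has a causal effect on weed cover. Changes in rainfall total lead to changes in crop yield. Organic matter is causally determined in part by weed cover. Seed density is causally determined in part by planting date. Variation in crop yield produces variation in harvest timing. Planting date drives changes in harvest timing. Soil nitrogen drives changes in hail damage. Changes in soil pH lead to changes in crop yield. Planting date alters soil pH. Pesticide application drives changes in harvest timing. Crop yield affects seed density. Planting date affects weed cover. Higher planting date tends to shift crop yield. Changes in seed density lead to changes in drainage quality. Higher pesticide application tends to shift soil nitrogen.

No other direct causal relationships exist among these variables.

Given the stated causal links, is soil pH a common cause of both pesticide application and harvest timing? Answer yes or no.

Soil pH has no stated causal path to pesticide application. A confounder must cause both variables, so soil pH does not qualify.

no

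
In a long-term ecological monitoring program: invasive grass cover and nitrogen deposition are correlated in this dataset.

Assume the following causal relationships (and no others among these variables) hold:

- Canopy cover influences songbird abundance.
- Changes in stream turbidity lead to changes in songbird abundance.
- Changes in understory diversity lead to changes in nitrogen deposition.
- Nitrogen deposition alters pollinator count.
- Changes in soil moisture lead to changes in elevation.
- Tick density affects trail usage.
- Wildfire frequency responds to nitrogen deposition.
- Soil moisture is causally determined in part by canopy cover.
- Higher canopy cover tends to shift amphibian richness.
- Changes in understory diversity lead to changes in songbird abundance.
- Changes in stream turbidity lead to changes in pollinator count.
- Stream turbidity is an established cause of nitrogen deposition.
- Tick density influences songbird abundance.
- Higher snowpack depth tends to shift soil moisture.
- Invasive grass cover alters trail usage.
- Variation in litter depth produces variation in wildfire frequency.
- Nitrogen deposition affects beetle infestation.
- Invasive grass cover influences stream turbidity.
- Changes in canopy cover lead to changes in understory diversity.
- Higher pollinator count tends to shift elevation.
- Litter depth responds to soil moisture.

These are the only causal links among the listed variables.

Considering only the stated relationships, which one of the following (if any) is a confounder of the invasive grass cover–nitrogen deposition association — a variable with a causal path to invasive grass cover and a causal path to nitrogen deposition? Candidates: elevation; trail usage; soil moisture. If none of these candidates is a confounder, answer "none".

none

None of the listed candidates has causal paths to both invasive grass cover and nitrogen deposition in the stated relationships, so none is a common cause.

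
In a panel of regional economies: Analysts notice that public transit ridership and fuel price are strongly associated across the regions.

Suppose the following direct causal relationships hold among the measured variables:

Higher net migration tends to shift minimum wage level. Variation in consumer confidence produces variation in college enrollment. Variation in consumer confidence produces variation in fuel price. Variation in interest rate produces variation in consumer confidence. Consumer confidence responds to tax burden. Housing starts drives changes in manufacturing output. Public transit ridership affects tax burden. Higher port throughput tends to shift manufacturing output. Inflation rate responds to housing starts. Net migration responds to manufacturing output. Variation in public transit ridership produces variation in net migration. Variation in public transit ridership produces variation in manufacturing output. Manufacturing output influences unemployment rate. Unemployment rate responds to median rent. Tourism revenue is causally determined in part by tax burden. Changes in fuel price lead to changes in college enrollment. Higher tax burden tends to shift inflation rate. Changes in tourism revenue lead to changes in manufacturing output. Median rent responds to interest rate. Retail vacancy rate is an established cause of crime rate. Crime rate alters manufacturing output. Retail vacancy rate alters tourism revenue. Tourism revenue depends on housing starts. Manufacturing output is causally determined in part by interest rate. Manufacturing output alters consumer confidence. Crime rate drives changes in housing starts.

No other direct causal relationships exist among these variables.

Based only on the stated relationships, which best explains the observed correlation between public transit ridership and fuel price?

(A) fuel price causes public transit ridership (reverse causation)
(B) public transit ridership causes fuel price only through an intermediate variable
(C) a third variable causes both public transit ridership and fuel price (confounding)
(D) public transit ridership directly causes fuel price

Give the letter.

Public transit ridership reaches fuel price through public transit ridership → manufacturing output → consumer confidence → fuel price — an indirect causal chain with no direct public transit ridership → fuel price link. No variable causes both public transit ridership and fuel price, so confounding is ruled out; the effect is mediated.

B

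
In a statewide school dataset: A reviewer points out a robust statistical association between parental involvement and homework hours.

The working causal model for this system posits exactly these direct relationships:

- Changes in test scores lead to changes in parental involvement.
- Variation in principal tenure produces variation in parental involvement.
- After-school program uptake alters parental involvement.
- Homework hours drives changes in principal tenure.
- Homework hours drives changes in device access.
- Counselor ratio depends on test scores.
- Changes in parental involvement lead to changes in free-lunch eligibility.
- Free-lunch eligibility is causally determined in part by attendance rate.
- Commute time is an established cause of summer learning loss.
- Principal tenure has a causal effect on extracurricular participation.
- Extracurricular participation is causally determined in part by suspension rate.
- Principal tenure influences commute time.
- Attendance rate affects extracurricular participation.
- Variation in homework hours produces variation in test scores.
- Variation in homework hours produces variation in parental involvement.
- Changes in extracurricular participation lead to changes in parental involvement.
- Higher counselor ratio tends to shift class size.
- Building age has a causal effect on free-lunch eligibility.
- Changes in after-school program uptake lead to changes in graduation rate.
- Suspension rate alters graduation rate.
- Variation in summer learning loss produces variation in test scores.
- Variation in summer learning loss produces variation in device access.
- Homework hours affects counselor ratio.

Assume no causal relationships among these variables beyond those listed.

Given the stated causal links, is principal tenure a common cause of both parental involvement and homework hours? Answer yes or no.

no

Principal tenure has no stated causal path to homework hours. A confounder must cause both variables, so principal tenure does not qualify.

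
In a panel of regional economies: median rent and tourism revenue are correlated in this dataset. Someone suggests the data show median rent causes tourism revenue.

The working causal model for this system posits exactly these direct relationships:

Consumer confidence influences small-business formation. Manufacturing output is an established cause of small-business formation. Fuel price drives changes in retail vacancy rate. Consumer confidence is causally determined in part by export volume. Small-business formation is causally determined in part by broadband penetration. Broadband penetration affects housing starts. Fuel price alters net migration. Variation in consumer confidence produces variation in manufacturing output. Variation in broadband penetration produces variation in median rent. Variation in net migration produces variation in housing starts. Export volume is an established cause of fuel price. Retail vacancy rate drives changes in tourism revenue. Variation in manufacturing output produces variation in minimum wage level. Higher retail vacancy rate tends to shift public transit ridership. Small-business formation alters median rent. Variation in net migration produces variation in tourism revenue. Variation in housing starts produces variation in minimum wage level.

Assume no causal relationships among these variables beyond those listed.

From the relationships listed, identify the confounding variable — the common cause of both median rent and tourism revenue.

export volume

Export volume has a causal path to median rent (export volume → consumer confidence → small-business formation → median rent) and a separate causal path to tourism revenue (export volume → fuel price → net migration → tourism revenue), so it is a common cause of both.
No stated relationship gives median rent a causal route to tourism revenue, so the correlation is explained by the shared upstream cause rather than a direct effect.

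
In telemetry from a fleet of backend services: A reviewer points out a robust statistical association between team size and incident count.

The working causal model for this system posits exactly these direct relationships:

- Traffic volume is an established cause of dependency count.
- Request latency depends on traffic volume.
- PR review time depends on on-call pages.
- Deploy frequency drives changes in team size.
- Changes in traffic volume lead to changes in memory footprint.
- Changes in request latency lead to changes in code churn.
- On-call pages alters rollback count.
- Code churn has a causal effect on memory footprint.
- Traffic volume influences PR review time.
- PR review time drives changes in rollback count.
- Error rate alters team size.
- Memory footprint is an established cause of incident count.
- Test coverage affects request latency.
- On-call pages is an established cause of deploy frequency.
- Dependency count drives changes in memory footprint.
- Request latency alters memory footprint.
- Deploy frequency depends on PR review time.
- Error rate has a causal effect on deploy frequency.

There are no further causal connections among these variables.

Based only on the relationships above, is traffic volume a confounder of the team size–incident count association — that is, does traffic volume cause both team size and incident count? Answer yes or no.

yes

Traffic volume has a causal path to team size (traffic volume → PR review time → deploy frequency → team size) and to incident count (traffic volume → memory footprint → incident count), so it is a common cause of both — a confounder.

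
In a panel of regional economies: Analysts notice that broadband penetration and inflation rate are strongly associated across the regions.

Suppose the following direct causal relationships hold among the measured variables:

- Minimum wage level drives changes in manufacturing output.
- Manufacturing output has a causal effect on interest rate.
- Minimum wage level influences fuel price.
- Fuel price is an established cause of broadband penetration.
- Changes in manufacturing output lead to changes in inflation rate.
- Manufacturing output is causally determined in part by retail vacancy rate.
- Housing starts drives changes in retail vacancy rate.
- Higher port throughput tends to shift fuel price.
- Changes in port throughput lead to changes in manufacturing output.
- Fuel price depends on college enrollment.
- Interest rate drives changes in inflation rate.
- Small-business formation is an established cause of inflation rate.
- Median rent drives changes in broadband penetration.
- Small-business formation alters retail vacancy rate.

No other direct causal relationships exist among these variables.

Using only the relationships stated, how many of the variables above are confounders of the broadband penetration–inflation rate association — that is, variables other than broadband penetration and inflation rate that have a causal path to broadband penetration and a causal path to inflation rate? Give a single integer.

2

The common causes are: minimum wage level (to broadband penetration via minimum wage level → fuel price → broadband penetration; to inflation rate via minimum wage level → manufacturing output → inflation rate); port throughput (to broadband penetration via port throughput → fuel price → broadband penetration; to inflation rate via port throughput → manufacturing output → inflation rate).
Every other variable lacks a causal path to at least one of broadband penetration and inflation rate.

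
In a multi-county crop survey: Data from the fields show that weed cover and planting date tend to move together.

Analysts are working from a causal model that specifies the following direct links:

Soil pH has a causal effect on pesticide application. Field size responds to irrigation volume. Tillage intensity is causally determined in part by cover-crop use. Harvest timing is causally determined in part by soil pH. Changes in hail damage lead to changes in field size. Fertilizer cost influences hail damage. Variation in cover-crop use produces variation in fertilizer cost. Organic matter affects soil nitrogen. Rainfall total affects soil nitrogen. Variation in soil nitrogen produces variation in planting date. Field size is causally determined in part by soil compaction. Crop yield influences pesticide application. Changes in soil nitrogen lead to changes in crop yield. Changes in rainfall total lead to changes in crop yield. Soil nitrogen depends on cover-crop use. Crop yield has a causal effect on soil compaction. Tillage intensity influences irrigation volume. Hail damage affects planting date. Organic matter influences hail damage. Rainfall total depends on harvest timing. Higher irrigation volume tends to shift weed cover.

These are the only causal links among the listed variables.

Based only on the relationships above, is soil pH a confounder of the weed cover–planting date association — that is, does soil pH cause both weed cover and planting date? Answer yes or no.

Soil pH has no stated causal path to weed cover. A confounder must cause both variables, so soil pH does not qualify.

no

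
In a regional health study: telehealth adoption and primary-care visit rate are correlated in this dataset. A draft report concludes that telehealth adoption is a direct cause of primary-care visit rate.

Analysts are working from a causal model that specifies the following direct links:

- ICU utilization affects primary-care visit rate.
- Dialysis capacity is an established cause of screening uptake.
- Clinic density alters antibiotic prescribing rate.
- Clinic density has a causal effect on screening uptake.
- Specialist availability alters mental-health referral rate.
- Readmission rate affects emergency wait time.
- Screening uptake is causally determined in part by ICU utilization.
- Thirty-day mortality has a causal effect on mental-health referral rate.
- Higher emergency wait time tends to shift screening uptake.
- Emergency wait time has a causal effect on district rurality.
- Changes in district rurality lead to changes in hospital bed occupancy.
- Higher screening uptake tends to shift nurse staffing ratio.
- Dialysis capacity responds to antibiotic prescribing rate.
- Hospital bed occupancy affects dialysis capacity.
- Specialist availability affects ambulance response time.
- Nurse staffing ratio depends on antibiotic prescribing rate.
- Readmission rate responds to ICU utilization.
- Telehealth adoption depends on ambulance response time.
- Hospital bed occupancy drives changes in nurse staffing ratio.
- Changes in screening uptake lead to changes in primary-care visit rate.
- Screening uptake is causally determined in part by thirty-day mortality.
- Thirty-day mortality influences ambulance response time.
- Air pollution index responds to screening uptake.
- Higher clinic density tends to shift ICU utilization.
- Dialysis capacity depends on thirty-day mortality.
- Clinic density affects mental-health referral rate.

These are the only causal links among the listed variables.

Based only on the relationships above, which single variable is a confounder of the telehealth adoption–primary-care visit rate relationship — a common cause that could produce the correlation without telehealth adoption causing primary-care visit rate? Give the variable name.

thirty-day mortality

Thirty-day mortality has a causal path to telehealth adoption (thirty-day mortality → ambulance response time → telehealth adoption) and a separate causal path to primary-care visit rate (thirty-day mortality → screening uptake → primary-care visit rate), so it is a common cause of both.
No stated relationship gives telehealth adoption a causal route to primary-care visit rate, so the correlation is explained by the shared upstream cause rather than a direct effect.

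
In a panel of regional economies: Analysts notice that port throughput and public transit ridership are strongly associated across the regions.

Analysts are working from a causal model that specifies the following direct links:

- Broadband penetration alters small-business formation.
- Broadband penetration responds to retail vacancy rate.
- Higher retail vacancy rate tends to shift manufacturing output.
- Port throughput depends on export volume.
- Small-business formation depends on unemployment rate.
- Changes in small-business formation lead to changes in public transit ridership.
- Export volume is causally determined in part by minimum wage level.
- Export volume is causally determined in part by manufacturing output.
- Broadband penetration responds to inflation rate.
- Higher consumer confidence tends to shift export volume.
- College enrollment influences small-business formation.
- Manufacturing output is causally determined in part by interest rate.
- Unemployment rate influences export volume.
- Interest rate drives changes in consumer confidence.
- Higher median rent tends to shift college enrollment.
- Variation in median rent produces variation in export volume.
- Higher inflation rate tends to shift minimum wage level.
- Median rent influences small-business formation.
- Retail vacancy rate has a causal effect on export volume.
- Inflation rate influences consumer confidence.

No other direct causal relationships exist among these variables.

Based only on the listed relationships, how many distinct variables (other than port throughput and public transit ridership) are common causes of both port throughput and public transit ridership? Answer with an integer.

The common causes are: inflation rate (to port throughput via inflation rate → minimum wage level → export volume → port throughput; to public transit ridership via inflation rate → broadband penetration → small-business formation → public transit ridership); median rent (to port throughput via median rent → export volume → port throughput; to public transit ridership via median rent → small-business formation → public transit ridership); retail vacancy rate (to port throughput via retail vacancy rate → export volume → port throughput; to public transit ridership via retail vacancy rate → broadband penetration → small-business formation → public transit ridership); unemployment rate (to port throughput via unemployment rate → export volume → port throughput; to public transit ridership via unemployment rate → small-business formation → public transit ridership).
Every other variable lacks a causal path to at least one of port throughput and public transit ridership.

4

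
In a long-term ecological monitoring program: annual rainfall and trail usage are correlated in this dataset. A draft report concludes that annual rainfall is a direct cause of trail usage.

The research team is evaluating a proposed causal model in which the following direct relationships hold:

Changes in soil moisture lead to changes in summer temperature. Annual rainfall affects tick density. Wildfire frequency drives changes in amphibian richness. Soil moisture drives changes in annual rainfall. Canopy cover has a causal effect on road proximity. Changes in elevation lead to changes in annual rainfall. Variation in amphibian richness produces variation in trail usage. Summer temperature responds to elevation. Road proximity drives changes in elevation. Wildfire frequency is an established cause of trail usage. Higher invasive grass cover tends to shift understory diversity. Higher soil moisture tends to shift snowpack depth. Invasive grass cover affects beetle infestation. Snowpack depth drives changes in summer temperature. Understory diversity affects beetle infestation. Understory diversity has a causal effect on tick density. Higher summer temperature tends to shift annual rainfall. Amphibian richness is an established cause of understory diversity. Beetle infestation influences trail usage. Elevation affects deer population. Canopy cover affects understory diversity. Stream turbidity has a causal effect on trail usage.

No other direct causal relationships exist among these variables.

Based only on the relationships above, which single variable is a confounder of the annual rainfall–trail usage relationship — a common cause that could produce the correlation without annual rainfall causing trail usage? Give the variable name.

canopy cover

Canopy cover has a causal path to annual rainfall (canopy cover → road proximity → elevation → annual rainfall) and a separate causal path to trail usage (canopy cover → understory diversity → beetle infestation → trail usage), so it is a common cause of both.
No stated relationship gives annual rainfall a causal route to trail usage, so the correlation is explained by the shared upstream cause rather than a direct effect.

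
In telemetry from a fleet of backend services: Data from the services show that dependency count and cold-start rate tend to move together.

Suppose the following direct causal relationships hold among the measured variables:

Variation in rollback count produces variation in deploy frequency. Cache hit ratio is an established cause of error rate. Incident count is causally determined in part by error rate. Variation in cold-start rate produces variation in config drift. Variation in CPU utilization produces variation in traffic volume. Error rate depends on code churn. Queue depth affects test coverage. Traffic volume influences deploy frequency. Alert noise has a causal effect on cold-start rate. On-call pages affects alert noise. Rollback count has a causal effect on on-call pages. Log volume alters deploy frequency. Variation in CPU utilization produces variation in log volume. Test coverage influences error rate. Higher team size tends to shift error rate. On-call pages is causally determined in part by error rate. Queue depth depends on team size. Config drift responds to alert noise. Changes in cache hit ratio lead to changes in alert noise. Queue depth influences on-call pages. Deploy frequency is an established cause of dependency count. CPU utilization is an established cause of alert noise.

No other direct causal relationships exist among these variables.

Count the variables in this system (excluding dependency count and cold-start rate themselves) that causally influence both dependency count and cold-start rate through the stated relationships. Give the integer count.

2

The common causes are: CPU utilization (to dependency count via CPU utilization → log volume → deploy frequency → dependency count; to cold-start rate via CPU utilization → alert noise → cold-start rate); rollback count (to dependency count via rollback count → deploy frequency → dependency count; to cold-start rate via rollback count → on-call pages → alert noise → cold-start rate).
Every other variable lacks a causal path to at least one of dependency count and cold-start rate.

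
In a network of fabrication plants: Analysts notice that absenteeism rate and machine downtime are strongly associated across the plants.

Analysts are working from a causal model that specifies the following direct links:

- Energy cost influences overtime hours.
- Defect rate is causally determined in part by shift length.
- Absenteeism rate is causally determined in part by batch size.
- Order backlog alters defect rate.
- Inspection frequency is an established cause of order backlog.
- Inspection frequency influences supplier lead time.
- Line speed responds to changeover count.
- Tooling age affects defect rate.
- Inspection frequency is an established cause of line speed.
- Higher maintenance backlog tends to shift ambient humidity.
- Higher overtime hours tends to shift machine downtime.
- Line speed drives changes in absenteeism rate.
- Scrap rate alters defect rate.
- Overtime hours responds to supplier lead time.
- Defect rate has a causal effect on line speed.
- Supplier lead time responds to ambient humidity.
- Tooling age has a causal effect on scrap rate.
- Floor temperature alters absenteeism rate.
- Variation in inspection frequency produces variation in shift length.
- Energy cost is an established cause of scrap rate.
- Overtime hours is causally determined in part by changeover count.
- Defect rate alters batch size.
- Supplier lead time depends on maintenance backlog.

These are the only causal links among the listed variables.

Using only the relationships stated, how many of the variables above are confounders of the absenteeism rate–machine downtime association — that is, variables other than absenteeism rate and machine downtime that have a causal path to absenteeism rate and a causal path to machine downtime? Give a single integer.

The common causes are: changeover count (to absenteeism rate via changeover count → line speed → absenteeism rate; to machine downtime via changeover count → overtime hours → machine downtime); energy cost (to absenteeism rate via energy cost → scrap rate → defect rate → line speed → absenteeism rate; to machine downtime via energy cost → overtime hours → machine downtime); inspection frequency (to absenteeism rate via inspection frequency → line speed → absenteeism rate; to machine downtime via inspection frequency → supplier lead time → overtime hours → machine downtime).
Every other variable lacks a causal path to at least one of absenteeism rate and machine downtime.

3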